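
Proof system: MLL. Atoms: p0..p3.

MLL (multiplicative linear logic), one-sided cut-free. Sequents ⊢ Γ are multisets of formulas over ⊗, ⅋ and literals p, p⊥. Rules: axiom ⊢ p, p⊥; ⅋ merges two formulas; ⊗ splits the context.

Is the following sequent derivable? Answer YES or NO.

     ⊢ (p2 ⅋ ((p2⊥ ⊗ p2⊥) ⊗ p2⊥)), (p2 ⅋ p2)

Proof tree:
[⅋]  ⊢ (p2 ⅋ ((p2⊥ ⊗ p2⊥) ⊗ p2⊥)), (p2 ⅋ p2)
  [⅋]  ⊢ p2, p2, (p2 ⅋ ((p2⊥ ⊗ p2⊥) ⊗ p2⊥))
    [⊗]  ⊢ p2, p2, p2, ((p2⊥ ⊗ p2⊥) ⊗ p2⊥)
      [⊗]  ⊢ p2, p2, (p2⊥ ⊗ p2⊥)
        [Ax]  ⊢ p2, p2⊥
        [Ax]  ⊢ p2, p2⊥
      [Ax]  ⊢ p2, p2⊥

Result: YES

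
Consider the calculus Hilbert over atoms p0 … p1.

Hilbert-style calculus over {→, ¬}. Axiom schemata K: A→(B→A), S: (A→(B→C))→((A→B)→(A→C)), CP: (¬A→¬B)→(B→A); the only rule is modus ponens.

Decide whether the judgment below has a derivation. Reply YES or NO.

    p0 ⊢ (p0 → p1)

Truth-table refutation:
  v=00: Γ:[p0=F] Δ:[(p0 → p1)=T] refutes=False
  v=01: Γ:[p0=F] Δ:[(p0 → p1)=T] refutes=False
  v=10: Γ:[p0=T] Δ:[(p0 → p1)=F] refutes=True  ← countermodel

Result: NO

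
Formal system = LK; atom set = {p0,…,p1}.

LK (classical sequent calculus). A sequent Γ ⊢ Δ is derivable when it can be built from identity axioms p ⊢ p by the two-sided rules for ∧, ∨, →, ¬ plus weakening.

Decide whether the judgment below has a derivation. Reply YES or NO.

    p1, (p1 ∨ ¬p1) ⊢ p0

Search for a countermodel by truth-table:
  v=00: Γ:[p1=F, (p1 ∨ ¬p1)=T] Δ:[p0=F] refutes=False
  v=01: Γ:[p1=T, (p1 ∨ ¬p1)=T] Δ:[p0=F] refutes=True  ← countermodel

Result: NO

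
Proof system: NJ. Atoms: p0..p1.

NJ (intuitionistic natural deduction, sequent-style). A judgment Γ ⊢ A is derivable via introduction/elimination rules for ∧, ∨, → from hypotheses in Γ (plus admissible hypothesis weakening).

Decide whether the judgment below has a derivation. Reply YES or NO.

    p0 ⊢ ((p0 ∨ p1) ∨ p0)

Derivation (root first):
[∨I₁] p0 ⊢ ((p0 ∨ p1) ∨ p0)
  [∨I₁] p0 ⊢ (p0 ∨ p1)
    [Ax] p0 ⊢ p0

Result: YES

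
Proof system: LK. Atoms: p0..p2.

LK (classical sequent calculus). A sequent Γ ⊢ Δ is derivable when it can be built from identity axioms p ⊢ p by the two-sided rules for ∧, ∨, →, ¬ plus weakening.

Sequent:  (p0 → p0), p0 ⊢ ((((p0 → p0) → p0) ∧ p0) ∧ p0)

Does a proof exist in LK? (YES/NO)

Derivation trace:
[∧R] (p0 → p0), p0 ⊢ ((((p0 → p0) → p0) ∧ p0) ∧ p0)
  [∧R] (p0 → p0), p0 ⊢ (((p0 → p0) → p0) ∧ p0)
    [→R] p0 ⊢ ((p0 → p0) → p0)
      [→L] p0, (p0 → p0) ⊢ p0
        [Ax] p0 ⊢ p0
        [Ax] p0 ⊢ p0
    [→L] p0, (p0 → p0) ⊢ p0
      [Ax] p0 ⊢ p0
      [Ax] p0 ⊢ p0
  [Ax] p0 ⊢ p0

Result: YES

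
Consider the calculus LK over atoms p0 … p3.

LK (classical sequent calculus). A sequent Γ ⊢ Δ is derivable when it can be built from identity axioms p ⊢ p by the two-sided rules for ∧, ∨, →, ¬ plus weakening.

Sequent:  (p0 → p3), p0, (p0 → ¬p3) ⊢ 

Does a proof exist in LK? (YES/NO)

Derivation (root first):
[→L] (p0 → p3), p0, (p0 → ¬p3) ⊢ 
  [Ax] p0 ⊢ p0
  [¬L] p0, (p0 → p3), ¬p3 ⊢ 
    [→L] p0, (p0 → p3) ⊢ p3
      [Ax] p0 ⊢ p0
      [Ax] p3 ⊢ p3

Result: YES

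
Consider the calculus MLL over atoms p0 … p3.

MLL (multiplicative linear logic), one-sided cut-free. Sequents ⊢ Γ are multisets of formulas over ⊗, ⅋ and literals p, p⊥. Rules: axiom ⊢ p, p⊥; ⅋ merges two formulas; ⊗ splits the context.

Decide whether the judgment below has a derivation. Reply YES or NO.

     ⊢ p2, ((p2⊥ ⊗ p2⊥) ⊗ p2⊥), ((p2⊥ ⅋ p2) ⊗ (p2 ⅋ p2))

Derivation (root first):
[⊗]  ⊢ p2, ((p2⊥ ⊗ p2⊥) ⊗ p2⊥), ((p2⊥ ⅋ p2) ⊗ (p2 ⅋ p2))
  [⅋]  ⊢ (p2⊥ ⅋ p2)
    [Ax]  ⊢ p2, p2⊥
  [⅋]  ⊢ p2, ((p2⊥ ⊗ p2⊥) ⊗ p2⊥), (p2 ⅋ p2)
    [⊗]  ⊢ p2, p2, p2, ((p2⊥ ⊗ p2⊥) ⊗ p2⊥)
      [⊗]  ⊢ p2, p2, (p2⊥ ⊗ p2⊥)
        [Ax]  ⊢ p2, p2⊥
        [Ax]  ⊢ p2, p2⊥
      [Ax]  ⊢ p2, p2⊥

Result: YES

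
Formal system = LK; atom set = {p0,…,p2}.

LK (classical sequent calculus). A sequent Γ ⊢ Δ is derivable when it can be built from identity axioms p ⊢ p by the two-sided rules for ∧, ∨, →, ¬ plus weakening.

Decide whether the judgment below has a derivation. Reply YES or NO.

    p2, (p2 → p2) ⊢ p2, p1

Proof tree:
[WR] p2, (p2 → p2) ⊢ p2, p1
  [→L] p2, (p2 → p2) ⊢ p2
    [Ax] p2 ⊢ p2
    [Ax] p2 ⊢ p2

Result: YES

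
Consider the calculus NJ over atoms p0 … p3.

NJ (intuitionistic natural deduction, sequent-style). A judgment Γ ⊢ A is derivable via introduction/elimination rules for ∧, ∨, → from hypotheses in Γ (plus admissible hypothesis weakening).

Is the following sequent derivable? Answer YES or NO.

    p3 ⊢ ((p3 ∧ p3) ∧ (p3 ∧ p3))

Proof tree:
[∧I] p3 ⊢ ((p3 ∧ p3) ∧ (p3 ∧ p3))
  [∧I] p3 ⊢ (p3 ∧ p3)
    [Ax] p3 ⊢ p3
    [Ax] p3 ⊢ p3
  [∧I] p3 ⊢ (p3 ∧ p3)
    [Ax] p3 ⊢ p3
    [Ax] p3 ⊢ p3

Result: YES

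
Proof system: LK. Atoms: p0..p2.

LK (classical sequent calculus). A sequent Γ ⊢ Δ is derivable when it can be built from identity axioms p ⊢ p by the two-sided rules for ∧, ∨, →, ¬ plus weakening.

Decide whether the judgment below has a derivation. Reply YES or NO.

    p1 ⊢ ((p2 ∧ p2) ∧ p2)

Search for a countermodel by truth-table:
  v=000: Γ:[p1=F] Δ:[((p2 ∧ p2) ∧ p2)=F] refutes=False
  v=001: Γ:[p1=F] Δ:[((p2 ∧ p2) ∧ p2)=T] refutes=False
  v=010: Γ:[p1=T] Δ:[((p2 ∧ p2) ∧ p2)=F] refutes=True  ← countermodel

Result: NO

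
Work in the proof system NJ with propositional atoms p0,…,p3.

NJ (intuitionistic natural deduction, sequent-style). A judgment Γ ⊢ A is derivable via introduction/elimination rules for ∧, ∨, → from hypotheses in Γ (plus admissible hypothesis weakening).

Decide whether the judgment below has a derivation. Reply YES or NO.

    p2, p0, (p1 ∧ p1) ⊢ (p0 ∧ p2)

Derivation (root first):
[Wk] p2, p0, (p1 ∧ p1) ⊢ (p0 ∧ p2)
  [∧I] p2, p0 ⊢ (p0 ∧ p2)
    [Ax] p0 ⊢ p0
    [Ax] p2 ⊢ p2

Result: YES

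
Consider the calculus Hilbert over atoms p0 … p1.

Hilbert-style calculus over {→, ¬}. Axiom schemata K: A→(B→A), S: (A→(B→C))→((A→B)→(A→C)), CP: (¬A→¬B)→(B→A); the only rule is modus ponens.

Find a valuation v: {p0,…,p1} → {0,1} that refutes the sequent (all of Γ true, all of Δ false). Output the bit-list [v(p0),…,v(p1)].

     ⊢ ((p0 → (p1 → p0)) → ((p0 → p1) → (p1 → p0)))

Truth-table refutation:
  v=00: Γ:[] Δ:[((p0 → (p1 → p0)) → ((p0 → p1) → (p1 → p0)))=T] refutes=False
  v=01: Γ:[] Δ:[((p0 → (p1 → p0)) → ((p0 → p1) → (p1 → p0)))=F] refutes=True  ← countermodel

Result: [0, 1]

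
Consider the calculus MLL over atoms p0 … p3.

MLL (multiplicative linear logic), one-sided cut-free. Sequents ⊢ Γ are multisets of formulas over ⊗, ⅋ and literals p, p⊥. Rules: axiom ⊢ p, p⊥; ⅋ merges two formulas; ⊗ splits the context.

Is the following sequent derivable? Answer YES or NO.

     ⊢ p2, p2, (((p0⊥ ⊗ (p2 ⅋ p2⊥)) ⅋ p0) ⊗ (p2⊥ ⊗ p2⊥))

Derivation trace:
[⊗]  ⊢ p2, p2, (((p0⊥ ⊗ (p2 ⅋ p2⊥)) ⅋ p0) ⊗ (p2⊥ ⊗ p2⊥))
  [⅋]  ⊢ ((p0⊥ ⊗ (p2 ⅋ p2⊥)) ⅋ p0)
    [⊗]  ⊢ p0, (p0⊥ ⊗ (p2 ⅋ p2⊥))
      [Ax]  ⊢ p0, p0⊥
      [⅋]  ⊢ (p2 ⅋ p2⊥)
        [Ax]  ⊢ p2, p2⊥
  [⊗]  ⊢ p2, p2, (p2⊥ ⊗ p2⊥)
    [Ax]  ⊢ p2, p2⊥
    [Ax]  ⊢ p2, p2⊥

Result: YES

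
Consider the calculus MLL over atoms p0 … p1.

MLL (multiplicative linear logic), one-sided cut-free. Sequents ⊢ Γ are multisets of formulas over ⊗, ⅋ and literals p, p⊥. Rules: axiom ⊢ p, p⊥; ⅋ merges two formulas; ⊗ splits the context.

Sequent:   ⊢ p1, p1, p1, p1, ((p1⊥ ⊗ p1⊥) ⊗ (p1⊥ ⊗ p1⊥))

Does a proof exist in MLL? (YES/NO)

Derivation trace:
[⊗]  ⊢ p1, p1, p1, p1, ((p1⊥ ⊗ p1⊥) ⊗ (p1⊥ ⊗ p1⊥))
  [⊗]  ⊢ p1, p1, (p1⊥ ⊗ p1⊥)
    [Ax]  ⊢ p1, p1⊥
    [Ax]  ⊢ p1, p1⊥
  [⊗]  ⊢ p1, p1, (p1⊥ ⊗ p1⊥)
    [Ax]  ⊢ p1, p1⊥
    [Ax]  ⊢ p1, p1⊥

Result: YES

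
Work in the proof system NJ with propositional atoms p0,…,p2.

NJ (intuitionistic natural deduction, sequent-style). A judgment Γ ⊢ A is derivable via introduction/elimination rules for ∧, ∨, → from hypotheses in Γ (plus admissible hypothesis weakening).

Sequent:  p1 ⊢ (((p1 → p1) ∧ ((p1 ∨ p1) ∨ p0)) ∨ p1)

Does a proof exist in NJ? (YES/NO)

Proof tree:
[∨I₁] p1 ⊢ (((p1 → p1) ∧ ((p1 ∨ p1) ∨ p0)) ∨ p1)
  [∧I] p1 ⊢ ((p1 → p1) ∧ ((p1 ∨ p1) ∨ p0))
    [→I]  ⊢ (p1 → p1)
      [Ax] p1 ⊢ p1
    [∨I₁] p1 ⊢ ((p1 ∨ p1) ∨ p0)
      [∨I₁] p1 ⊢ (p1 ∨ p1)
        [Ax] p1 ⊢ p1

Result: YES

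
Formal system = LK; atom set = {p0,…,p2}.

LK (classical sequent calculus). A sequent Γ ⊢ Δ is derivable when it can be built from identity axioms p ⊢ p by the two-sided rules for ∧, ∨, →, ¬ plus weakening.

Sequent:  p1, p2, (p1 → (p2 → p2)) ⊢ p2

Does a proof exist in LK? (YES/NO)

Proof tree:
[→L] p1, p2, (p1 → (p2 → p2)) ⊢ p2
  [Ax] p1 ⊢ p1
  [→L] p2, (p2 → p2) ⊢ p2
    [Ax] p2 ⊢ p2
    [Ax] p2 ⊢ p2

Result: YES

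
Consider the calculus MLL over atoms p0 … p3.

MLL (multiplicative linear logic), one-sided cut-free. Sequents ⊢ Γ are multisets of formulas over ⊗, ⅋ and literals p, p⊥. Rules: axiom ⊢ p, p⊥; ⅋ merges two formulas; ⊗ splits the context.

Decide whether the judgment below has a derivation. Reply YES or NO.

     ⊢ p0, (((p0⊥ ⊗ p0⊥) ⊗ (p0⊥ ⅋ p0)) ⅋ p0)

Derivation (root first):
[⅋]  ⊢ p0, (((p0⊥ ⊗ p0⊥) ⊗ (p0⊥ ⅋ p0)) ⅋ p0)
  [⊗]  ⊢ p0, p0, ((p0⊥ ⊗ p0⊥) ⊗ (p0⊥ ⅋ p0))
    [⊗]  ⊢ p0, p0, (p0⊥ ⊗ p0⊥)
      [Ax]  ⊢ p0, p0⊥
      [Ax]  ⊢ p0, p0⊥
    [⅋]  ⊢ (p0⊥ ⅋ p0)
      [Ax]  ⊢ p0, p0⊥

Result: YES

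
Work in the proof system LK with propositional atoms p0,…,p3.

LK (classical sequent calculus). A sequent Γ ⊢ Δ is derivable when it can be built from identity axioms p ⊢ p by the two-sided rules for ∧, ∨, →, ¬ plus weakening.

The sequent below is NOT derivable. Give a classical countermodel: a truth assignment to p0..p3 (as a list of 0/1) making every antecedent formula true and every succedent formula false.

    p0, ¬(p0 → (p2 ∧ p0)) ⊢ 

Enumerate valuations to refute Γ ⊢ Δ:
  v=0000: Γ:[p0=F, ¬(p0 → (p2 ∧ p0))=F] Δ:[] refutes=False
  v=0001: Γ:[p0=F, ¬(p0 → (p2 ∧ p0))=F] Δ:[] refutes=False
  v=0010: Γ:[p0=F, ¬(p0 → (p2 ∧ p0))=F] Δ:[] refutes=False
  v=0011: Γ:[p0=F, ¬(p0 → (p2 ∧ p0))=F] Δ:[] refutes=False
  v=0100: Γ:[p0=F, ¬(p0 → (p2 ∧ p0))=F] Δ:[] refutes=False
  v=0101: Γ:[p0=F, ¬(p0 → (p2 ∧ p0))=F] Δ:[] refutes=False
  v=0110: Γ:[p0=F, ¬(p0 → (p2 ∧ p0))=F] Δ:[] refutes=False
  v=0111: Γ:[p0=F, ¬(p0 → (p2 ∧ p0))=F] Δ:[] refutes=False
  v=1000: Γ:[p0=T, ¬(p0 → (p2 ∧ p0))=T] Δ:[] refutes=True  ← countermodel

Result: [1, 0, 0, 0]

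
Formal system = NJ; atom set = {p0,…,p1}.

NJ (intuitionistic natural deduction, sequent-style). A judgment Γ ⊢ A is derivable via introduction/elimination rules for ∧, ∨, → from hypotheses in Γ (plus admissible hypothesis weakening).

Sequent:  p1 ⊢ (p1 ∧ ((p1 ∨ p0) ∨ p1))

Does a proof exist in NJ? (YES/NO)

Derivation trace:
[∧I] p1 ⊢ (p1 ∧ ((p1 ∨ p0) ∨ p1))
  [Ax] p1 ⊢ p1
  [∨I₁] p1 ⊢ ((p1 ∨ p0) ∨ p1)
    [∨I₁] p1 ⊢ (p1 ∨ p0)
      [Ax] p1 ⊢ p1

Result: YES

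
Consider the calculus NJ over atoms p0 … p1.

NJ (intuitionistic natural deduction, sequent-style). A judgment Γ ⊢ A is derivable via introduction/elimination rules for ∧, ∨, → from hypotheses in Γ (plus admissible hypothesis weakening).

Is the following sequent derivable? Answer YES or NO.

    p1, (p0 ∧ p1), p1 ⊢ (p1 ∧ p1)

Proof tree:
[Wk] p1, (p0 ∧ p1), p1 ⊢ (p1 ∧ p1)
  [Wk] p1, (p0 ∧ p1) ⊢ (p1 ∧ p1)
    [∧I] p1 ⊢ (p1 ∧ p1)
      [Ax] p1 ⊢ p1
      [Ax] p1 ⊢ p1

Result: YES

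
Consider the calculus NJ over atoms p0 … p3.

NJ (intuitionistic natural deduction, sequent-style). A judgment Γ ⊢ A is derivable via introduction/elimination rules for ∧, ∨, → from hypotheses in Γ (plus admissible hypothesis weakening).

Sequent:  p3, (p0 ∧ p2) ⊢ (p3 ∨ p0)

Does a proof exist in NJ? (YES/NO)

Proof tree:
[Wk] p3, (p0 ∧ p2) ⊢ (p3 ∨ p0)
  [∨I₁] p3 ⊢ (p3 ∨ p0)
    [Ax] p3 ⊢ p3

Result: YES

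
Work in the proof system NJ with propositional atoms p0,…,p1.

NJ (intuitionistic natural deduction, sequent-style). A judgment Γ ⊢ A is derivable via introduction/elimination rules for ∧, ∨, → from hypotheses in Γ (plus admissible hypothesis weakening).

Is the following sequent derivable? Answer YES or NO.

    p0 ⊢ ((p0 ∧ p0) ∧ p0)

Derivation (root first):
[∧I] p0 ⊢ ((p0 ∧ p0) ∧ p0)
  [∧I] p0 ⊢ (p0 ∧ p0)
    [Ax] p0 ⊢ p0
    [Ax] p0 ⊢ p0
  [Ax] p0 ⊢ p0

Result: YES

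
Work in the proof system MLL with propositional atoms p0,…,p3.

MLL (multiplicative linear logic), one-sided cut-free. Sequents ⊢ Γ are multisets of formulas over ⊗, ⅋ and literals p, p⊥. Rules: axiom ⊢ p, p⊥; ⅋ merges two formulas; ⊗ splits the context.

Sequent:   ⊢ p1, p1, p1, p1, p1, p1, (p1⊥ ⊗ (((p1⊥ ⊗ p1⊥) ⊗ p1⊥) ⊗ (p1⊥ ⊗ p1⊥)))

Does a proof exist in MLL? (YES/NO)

Derivation (root first):
[⊗]  ⊢ p1, p1, p1, p1, p1, p1, (p1⊥ ⊗ (((p1⊥ ⊗ p1⊥) ⊗ p1⊥) ⊗ (p1⊥ ⊗ p1⊥)))
  [Ax]  ⊢ p1, p1⊥
  [⊗]  ⊢ p1, p1, p1, p1, p1, (((p1⊥ ⊗ p1⊥) ⊗ p1⊥) ⊗ (p1⊥ ⊗ p1⊥))
    [⊗]  ⊢ p1, p1, p1, ((p1⊥ ⊗ p1⊥) ⊗ p1⊥)
      [⊗]  ⊢ p1, p1, (p1⊥ ⊗ p1⊥)
        [Ax]  ⊢ p1, p1⊥
        [Ax]  ⊢ p1, p1⊥
      [Ax]  ⊢ p1, p1⊥
    [⊗]  ⊢ p1, p1, (p1⊥ ⊗ p1⊥)
      [Ax]  ⊢ p1, p1⊥
      [Ax]  ⊢ p1, p1⊥

Result: YES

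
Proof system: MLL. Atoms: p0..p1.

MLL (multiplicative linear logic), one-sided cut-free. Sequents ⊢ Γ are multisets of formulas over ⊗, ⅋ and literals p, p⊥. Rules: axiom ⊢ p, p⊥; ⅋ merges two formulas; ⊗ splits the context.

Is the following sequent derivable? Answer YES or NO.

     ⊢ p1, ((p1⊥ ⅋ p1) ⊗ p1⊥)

Proof tree:
[⊗]  ⊢ p1, ((p1⊥ ⅋ p1) ⊗ p1⊥)
  [⅋]  ⊢ (p1⊥ ⅋ p1)
    [Ax]  ⊢ p1, p1⊥
  [Ax]  ⊢ p1, p1⊥

Result: YES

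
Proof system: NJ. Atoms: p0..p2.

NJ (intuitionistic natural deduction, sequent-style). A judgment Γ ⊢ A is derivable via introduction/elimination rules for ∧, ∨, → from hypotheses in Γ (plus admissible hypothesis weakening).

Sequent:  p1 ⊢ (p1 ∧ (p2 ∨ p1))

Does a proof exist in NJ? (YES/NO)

Derivation trace:
[∧I] p1 ⊢ (p1 ∧ (p2 ∨ p1))
  [Ax] p1 ⊢ p1
  [∨I₂] p1 ⊢ (p2 ∨ p1)
    [Ax] p1 ⊢ p1

Result: YES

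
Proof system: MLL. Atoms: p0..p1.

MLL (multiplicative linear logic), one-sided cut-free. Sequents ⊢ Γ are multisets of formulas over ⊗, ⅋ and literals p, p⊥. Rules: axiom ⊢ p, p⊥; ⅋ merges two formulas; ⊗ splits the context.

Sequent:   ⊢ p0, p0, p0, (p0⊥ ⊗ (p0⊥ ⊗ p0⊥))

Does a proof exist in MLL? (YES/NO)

Derivation (root first):
[⊗]  ⊢ p0, p0, p0, (p0⊥ ⊗ (p0⊥ ⊗ p0⊥))
  [Ax]  ⊢ p0, p0⊥
  [⊗]  ⊢ p0, p0, (p0⊥ ⊗ p0⊥)
    [Ax]  ⊢ p0, p0⊥
    [Ax]  ⊢ p0, p0⊥

Result: YES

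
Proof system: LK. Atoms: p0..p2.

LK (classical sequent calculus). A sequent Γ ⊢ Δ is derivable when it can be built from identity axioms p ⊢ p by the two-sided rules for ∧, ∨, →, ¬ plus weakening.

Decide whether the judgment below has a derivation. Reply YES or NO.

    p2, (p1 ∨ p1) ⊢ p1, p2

Proof tree:
[∨L] p2, (p1 ∨ p1) ⊢ p1, p2
  [Ax] p1 ⊢ p1
  [WL] p2, p1 ⊢ p2
    [Ax] p2 ⊢ p2

Result: YES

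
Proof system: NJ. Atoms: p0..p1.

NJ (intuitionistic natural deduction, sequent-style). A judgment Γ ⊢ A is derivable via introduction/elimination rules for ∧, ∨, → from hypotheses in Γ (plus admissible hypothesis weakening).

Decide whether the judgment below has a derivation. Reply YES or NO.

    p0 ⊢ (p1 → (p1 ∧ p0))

Derivation trace:
[→I] p0 ⊢ (p1 → (p1 ∧ p0))
  [∧I] p1, p0 ⊢ (p1 ∧ p0)
    [Ax] p1 ⊢ p1
    [Ax] p0 ⊢ p0

Result: YES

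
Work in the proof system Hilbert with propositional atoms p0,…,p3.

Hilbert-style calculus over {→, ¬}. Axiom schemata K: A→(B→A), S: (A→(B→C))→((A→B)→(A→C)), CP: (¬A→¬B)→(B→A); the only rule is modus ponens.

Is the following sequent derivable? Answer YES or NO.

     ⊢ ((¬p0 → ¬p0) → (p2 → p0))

Enumerate valuations to refute Γ ⊢ Δ:
  v=0000: Γ:[] Δ:[((¬p0 → ¬p0) → (p2 → p0))=T] refutes=False
  v=0001: Γ:[] Δ:[((¬p0 → ¬p0) → (p2 → p0))=T] refutes=False
  v=0010: Γ:[] Δ:[((¬p0 → ¬p0) → (p2 → p0))=F] refutes=True  ← countermodel

Result: NO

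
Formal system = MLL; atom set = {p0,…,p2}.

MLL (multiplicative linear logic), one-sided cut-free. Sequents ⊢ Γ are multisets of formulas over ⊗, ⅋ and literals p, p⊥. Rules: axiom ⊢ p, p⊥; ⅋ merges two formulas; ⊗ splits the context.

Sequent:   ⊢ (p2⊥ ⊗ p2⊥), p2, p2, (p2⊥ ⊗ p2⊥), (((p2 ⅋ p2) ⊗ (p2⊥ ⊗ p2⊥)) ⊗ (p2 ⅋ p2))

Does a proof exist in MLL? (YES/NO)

Derivation (root first):
[⊗]  ⊢ (p2⊥ ⊗ p2⊥), p2, p2, (p2⊥ ⊗ p2⊥), (((p2 ⅋ p2) ⊗ (p2⊥ ⊗ p2⊥)) ⊗ (p2 ⅋ p2))
  [⊗]  ⊢ (p2⊥ ⊗ p2⊥), p2, p2, ((p2 ⅋ p2) ⊗ (p2⊥ ⊗ p2⊥))
    [⅋]  ⊢ (p2⊥ ⊗ p2⊥), (p2 ⅋ p2)
      [⊗]  ⊢ p2, p2, (p2⊥ ⊗ p2⊥)
        [Ax]  ⊢ p2, p2⊥
        [Ax]  ⊢ p2, p2⊥
    [⊗]  ⊢ p2, p2, (p2⊥ ⊗ p2⊥)
      [Ax]  ⊢ p2, p2⊥
      [Ax]  ⊢ p2, p2⊥
  [⅋]  ⊢ (p2⊥ ⊗ p2⊥), (p2 ⅋ p2)
    [⊗]  ⊢ p2, p2, (p2⊥ ⊗ p2⊥)
      [Ax]  ⊢ p2, p2⊥
      [Ax]  ⊢ p2, p2⊥

Result: YES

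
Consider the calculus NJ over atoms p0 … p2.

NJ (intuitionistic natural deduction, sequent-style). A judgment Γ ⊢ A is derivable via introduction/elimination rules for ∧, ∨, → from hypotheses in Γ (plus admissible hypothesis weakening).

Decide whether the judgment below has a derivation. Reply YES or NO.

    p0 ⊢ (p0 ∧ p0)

Proof tree:
[∧I] p0 ⊢ (p0 ∧ p0)
  [Ax] p0 ⊢ p0
  [→E] p0 ⊢ p0
    [→I]  ⊢ (p0 → p0)
      [Ax] p0 ⊢ p0
    [Ax] p0 ⊢ p0

Result: YES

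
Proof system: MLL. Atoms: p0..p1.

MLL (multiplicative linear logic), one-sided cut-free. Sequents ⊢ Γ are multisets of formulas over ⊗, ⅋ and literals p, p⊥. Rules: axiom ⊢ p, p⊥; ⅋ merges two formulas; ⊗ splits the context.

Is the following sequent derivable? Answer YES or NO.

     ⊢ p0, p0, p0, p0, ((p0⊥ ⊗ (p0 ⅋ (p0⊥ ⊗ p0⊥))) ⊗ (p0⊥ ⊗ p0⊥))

Proof tree:
[⊗]  ⊢ p0, p0, p0, p0, ((p0⊥ ⊗ (p0 ⅋ (p0⊥ ⊗ p0⊥))) ⊗ (p0⊥ ⊗ p0⊥))
  [⊗]  ⊢ p0, p0, (p0⊥ ⊗ (p0 ⅋ (p0⊥ ⊗ p0⊥)))
    [Ax]  ⊢ p0, p0⊥
    [⅋]  ⊢ p0, (p0 ⅋ (p0⊥ ⊗ p0⊥))
      [⊗]  ⊢ p0, p0, (p0⊥ ⊗ p0⊥)
        [Ax]  ⊢ p0, p0⊥
        [Ax]  ⊢ p0, p0⊥
  [⊗]  ⊢ p0, p0, (p0⊥ ⊗ p0⊥)
    [Ax]  ⊢ p0, p0⊥
    [Ax]  ⊢ p0, p0⊥

Result: YES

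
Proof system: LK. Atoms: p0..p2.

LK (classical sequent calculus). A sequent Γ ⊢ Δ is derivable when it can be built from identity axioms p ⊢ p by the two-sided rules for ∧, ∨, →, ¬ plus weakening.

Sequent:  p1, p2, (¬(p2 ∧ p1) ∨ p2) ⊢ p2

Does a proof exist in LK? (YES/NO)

Derivation (root first):
[∨L] p1, p2, (¬(p2 ∧ p1) ∨ p2) ⊢ p2
  [¬L] p1, p2, ¬(p2 ∧ p1) ⊢ 
    [∧R] p1, p2 ⊢ (p2 ∧ p1)
      [Ax] p2 ⊢ p2
      [Ax] p1 ⊢ p1
  [Ax] p2 ⊢ p2

Result: YES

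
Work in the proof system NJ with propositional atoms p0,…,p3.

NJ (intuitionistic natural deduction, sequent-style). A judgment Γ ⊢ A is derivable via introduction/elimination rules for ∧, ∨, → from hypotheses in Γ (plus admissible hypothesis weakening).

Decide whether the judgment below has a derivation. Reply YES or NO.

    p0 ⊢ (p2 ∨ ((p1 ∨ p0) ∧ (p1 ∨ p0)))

Derivation trace:
[∨I₂] p0 ⊢ (p2 ∨ ((p1 ∨ p0) ∧ (p1 ∨ p0)))
  [∧I] p0 ⊢ ((p1 ∨ p0) ∧ (p1 ∨ p0))
    [∨I₂] p0 ⊢ (p1 ∨ p0)
      [Ax] p0 ⊢ p0
    [∨I₂] p0 ⊢ (p1 ∨ p0)
      [Ax] p0 ⊢ p0

Result: YES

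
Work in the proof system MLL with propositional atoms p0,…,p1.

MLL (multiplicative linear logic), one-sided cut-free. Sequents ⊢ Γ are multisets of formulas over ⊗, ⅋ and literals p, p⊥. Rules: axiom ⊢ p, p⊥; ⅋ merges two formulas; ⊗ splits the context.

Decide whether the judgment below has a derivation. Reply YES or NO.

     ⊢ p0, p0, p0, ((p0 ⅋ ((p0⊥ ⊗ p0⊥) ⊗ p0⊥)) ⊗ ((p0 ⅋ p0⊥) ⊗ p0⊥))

Derivation (root first):
[⊗]  ⊢ p0, p0, p0, ((p0 ⅋ ((p0⊥ ⊗ p0⊥) ⊗ p0⊥)) ⊗ ((p0 ⅋ p0⊥) ⊗ p0⊥))
  [⅋]  ⊢ p0, p0, (p0 ⅋ ((p0⊥ ⊗ p0⊥) ⊗ p0⊥))
    [⊗]  ⊢ p0, p0, p0, ((p0⊥ ⊗ p0⊥) ⊗ p0⊥)
      [⊗]  ⊢ p0, p0, (p0⊥ ⊗ p0⊥)
        [Ax]  ⊢ p0, p0⊥
        [Ax]  ⊢ p0, p0⊥
      [Ax]  ⊢ p0, p0⊥
  [⊗]  ⊢ p0, ((p0 ⅋ p0⊥) ⊗ p0⊥)
    [⅋]  ⊢ (p0 ⅋ p0⊥)
      [Ax]  ⊢ p0, p0⊥
    [Ax]  ⊢ p0, p0⊥

Result: YES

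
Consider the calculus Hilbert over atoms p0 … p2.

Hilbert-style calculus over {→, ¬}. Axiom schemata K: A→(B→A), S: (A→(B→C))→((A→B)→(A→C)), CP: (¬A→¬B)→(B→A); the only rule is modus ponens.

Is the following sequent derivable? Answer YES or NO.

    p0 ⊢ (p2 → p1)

Search for a countermodel by truth-table:
  v=000: Γ:[p0=F] Δ:[(p2 → p1)=T] refutes=False
  v=001: Γ:[p0=F] Δ:[(p2 → p1)=F] refutes=False
  v=010: Γ:[p0=F] Δ:[(p2 → p1)=T] refutes=False
  v=011: Γ:[p0=F] Δ:[(p2 → p1)=T] refutes=False
  v=100: Γ:[p0=T] Δ:[(p2 → p1)=T] refutes=False
  v=101: Γ:[p0=T] Δ:[(p2 → p1)=F] refutes=True  ← countermodel

Result: NO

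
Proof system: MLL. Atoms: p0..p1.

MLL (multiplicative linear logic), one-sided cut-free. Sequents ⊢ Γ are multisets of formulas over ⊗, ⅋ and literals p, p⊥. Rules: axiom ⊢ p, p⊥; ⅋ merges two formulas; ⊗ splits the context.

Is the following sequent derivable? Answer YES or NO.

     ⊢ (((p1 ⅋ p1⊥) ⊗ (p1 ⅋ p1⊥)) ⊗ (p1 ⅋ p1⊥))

Proof tree:
[⊗]  ⊢ (((p1 ⅋ p1⊥) ⊗ (p1 ⅋ p1⊥)) ⊗ (p1 ⅋ p1⊥))
  [⊗]  ⊢ ((p1 ⅋ p1⊥) ⊗ (p1 ⅋ p1⊥))
    [⅋]  ⊢ (p1 ⅋ p1⊥)
      [Ax]  ⊢ p1, p1⊥
    [⅋]  ⊢ (p1 ⅋ p1⊥)
      [Ax]  ⊢ p1, p1⊥
  [⅋]  ⊢ (p1 ⅋ p1⊥)
    [Ax]  ⊢ p1, p1⊥

Result: YES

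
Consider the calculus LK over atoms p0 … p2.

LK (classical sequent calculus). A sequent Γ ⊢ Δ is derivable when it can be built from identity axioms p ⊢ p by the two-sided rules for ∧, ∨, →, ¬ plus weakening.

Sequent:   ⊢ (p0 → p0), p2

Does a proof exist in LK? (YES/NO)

Derivation (root first):
[WR]  ⊢ (p0 → p0), p2
  [→R]  ⊢ (p0 → p0)
    [Ax] p0 ⊢ p0

Result: YES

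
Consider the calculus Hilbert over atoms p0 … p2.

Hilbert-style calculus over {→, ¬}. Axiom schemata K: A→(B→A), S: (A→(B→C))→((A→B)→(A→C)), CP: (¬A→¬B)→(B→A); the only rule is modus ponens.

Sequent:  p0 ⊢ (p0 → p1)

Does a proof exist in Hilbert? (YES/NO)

Truth-table refutation:
  v=000: Γ:[p0=F] Δ:[(p0 → p1)=T] refutes=False
  v=001: Γ:[p0=F] Δ:[(p0 → p1)=T] refutes=False
  v=010: Γ:[p0=F] Δ:[(p0 → p1)=T] refutes=False
  v=011: Γ:[p0=F] Δ:[(p0 → p1)=T] refutes=False
  v=100: Γ:[p0=T] Δ:[(p0 → p1)=F] refutes=True  ← countermodel

Result: NO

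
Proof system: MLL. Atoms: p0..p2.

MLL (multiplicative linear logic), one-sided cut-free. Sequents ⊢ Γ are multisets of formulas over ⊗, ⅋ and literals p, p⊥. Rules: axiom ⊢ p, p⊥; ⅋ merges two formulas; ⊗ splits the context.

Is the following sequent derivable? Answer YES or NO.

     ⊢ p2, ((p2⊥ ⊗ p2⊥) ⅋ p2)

Derivation (root first):
[⅋]  ⊢ p2, ((p2⊥ ⊗ p2⊥) ⅋ p2)
  [⊗]  ⊢ p2, p2, (p2⊥ ⊗ p2⊥)
    [Ax]  ⊢ p2, p2⊥
    [Ax]  ⊢ p2, p2⊥

Result: YES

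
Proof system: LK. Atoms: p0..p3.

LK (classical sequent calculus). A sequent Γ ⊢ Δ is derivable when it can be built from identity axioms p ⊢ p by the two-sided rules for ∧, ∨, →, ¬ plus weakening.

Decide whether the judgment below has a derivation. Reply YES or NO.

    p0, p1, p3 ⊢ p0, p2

Derivation (root first):
[WR] p0, p1, p3 ⊢ p0, p2
  [WL] p0, p1, p3 ⊢ p0
    [WL] p0, p1 ⊢ p0
      [Ax] p0 ⊢ p0

Result: YES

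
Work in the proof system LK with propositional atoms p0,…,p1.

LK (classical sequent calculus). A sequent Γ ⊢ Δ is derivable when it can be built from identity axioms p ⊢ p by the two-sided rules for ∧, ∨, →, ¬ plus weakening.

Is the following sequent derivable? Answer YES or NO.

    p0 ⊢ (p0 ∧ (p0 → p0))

Derivation trace:
[∧R] p0 ⊢ (p0 ∧ (p0 → p0))
  [Ax] p0 ⊢ p0
  [WL] p0 ⊢ (p0 → p0)
    [→R]  ⊢ (p0 → p0)
      [Ax] p0 ⊢ p0

Result: YES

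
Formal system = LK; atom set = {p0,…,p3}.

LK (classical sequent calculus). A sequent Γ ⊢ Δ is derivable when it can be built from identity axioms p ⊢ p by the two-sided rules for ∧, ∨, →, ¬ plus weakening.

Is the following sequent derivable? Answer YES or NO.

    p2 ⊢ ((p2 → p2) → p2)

Derivation (root first):
[→R] p2 ⊢ ((p2 → p2) → p2)
  [→L] p2, (p2 → p2) ⊢ p2
    [Ax] p2 ⊢ p2
    [Ax] p2 ⊢ p2

Result: YES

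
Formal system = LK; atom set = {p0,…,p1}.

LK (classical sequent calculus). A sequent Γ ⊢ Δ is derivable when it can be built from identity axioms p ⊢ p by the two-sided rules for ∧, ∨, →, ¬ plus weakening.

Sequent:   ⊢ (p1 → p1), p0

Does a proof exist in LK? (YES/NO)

Proof tree:
[WR]  ⊢ (p1 → p1), p0
  [→R]  ⊢ (p1 → p1)
    [Ax] p1 ⊢ p1

Result: YES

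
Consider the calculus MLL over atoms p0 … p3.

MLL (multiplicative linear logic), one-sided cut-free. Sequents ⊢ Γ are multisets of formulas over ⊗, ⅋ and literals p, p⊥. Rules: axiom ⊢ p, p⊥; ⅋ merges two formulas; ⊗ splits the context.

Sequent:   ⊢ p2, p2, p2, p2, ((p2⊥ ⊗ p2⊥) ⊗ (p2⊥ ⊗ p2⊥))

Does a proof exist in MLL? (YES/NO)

Derivation (root first):
[⊗]  ⊢ p2, p2, p2, p2, ((p2⊥ ⊗ p2⊥) ⊗ (p2⊥ ⊗ p2⊥))
  [⊗]  ⊢ p2, p2, (p2⊥ ⊗ p2⊥)
    [Ax]  ⊢ p2, p2⊥
    [Ax]  ⊢ p2, p2⊥
  [⊗]  ⊢ p2, p2, (p2⊥ ⊗ p2⊥)
    [Ax]  ⊢ p2, p2⊥
    [Ax]  ⊢ p2, p2⊥

Result: YES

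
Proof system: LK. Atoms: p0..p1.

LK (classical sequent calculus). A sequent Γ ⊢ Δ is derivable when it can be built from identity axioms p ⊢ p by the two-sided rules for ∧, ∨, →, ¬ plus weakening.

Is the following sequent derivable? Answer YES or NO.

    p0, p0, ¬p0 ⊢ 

Derivation trace:
[¬L] p0, p0, ¬p0 ⊢ 
  [WL] p0, p0 ⊢ p0
    [Ax] p0 ⊢ p0

Result: YES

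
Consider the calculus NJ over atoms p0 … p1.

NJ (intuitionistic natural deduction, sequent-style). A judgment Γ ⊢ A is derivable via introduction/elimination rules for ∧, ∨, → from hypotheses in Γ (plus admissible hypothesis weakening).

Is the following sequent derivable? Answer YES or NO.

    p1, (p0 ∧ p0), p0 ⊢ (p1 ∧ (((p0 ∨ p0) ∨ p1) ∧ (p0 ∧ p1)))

Derivation trace:
[∧I] p1, (p0 ∧ p0), p0 ⊢ (p1 ∧ (((p0 ∨ p0) ∨ p1) ∧ (p0 ∧ p1)))
  [Ax] p1 ⊢ p1
  [∧I] p1, (p0 ∧ p0), p0 ⊢ (((p0 ∨ p0) ∨ p1) ∧ (p0 ∧ p1))
    [∨I₁] p0 ⊢ ((p0 ∨ p0) ∨ p1)
      [∨I₁] p0 ⊢ (p0 ∨ p0)
        [Ax] p0 ⊢ p0
    [∧I] p1, (p0 ∧ p0), p0 ⊢ (p0 ∧ p1)
      [Ax] p0 ⊢ p0
      [Wk] p1, (p0 ∧ p0) ⊢ p1
        [Ax] p1 ⊢ p1

Result: YES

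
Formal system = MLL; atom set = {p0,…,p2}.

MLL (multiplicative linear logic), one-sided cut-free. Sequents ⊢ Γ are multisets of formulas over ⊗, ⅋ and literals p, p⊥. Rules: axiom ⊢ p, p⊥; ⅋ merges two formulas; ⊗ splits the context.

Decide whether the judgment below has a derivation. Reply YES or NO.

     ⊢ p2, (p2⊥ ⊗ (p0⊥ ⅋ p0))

Derivation trace:
[⊗]  ⊢ p2, (p2⊥ ⊗ (p0⊥ ⅋ p0))
  [Ax]  ⊢ p2, p2⊥
  [⅋]  ⊢ (p0⊥ ⅋ p0)
    [Ax]  ⊢ p0, p0⊥

Result: YES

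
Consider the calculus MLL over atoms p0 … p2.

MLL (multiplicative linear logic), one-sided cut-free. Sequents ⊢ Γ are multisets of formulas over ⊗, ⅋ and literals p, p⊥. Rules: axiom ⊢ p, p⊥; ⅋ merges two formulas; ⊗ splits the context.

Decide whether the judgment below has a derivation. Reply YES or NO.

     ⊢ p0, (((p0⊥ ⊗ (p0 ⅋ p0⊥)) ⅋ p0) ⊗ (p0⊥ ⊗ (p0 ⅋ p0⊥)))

Derivation trace:
[⊗]  ⊢ p0, (((p0⊥ ⊗ (p0 ⅋ p0⊥)) ⅋ p0) ⊗ (p0⊥ ⊗ (p0 ⅋ p0⊥)))
  [⅋]  ⊢ ((p0⊥ ⊗ (p0 ⅋ p0⊥)) ⅋ p0)
    [⊗]  ⊢ p0, (p0⊥ ⊗ (p0 ⅋ p0⊥))
      [Ax]  ⊢ p0, p0⊥
      [⅋]  ⊢ (p0 ⅋ p0⊥)
        [Ax]  ⊢ p0, p0⊥
  [⊗]  ⊢ p0, (p0⊥ ⊗ (p0 ⅋ p0⊥))
    [Ax]  ⊢ p0, p0⊥
    [⅋]  ⊢ (p0 ⅋ p0⊥)
      [Ax]  ⊢ p0, p0⊥

Result: YES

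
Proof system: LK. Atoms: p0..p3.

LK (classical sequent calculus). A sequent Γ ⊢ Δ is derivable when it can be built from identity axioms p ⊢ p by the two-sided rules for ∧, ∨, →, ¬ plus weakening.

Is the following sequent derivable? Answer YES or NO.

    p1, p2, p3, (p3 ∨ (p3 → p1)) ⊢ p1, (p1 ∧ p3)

Proof tree:
[∨L] p1, p2, p3, (p3 ∨ (p3 → p1)) ⊢ p1, (p1 ∧ p3)
  [WL] p1, p3 ⊢ p1
    [Ax] p1 ⊢ p1
  [∧R] p1, p2, p3, (p3 → p1) ⊢ p1, (p1 ∧ p3)
    [WL] p1, p2 ⊢ p1
      [Ax] p1 ⊢ p1
    [→L] p3, (p3 → p1) ⊢ p1, p3
      [Ax] p3 ⊢ p3
      [WR] p1 ⊢ p1, p3
        [Ax] p1 ⊢ p1

Result: YES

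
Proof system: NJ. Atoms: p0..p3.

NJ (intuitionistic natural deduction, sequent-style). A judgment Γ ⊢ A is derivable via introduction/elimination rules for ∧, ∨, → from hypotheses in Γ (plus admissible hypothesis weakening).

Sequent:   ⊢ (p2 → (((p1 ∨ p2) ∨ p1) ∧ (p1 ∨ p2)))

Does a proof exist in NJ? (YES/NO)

Derivation (root first):
[→I]  ⊢ (p2 → (((p1 ∨ p2) ∨ p1) ∧ (p1 ∨ p2)))
  [∧I] p2 ⊢ (((p1 ∨ p2) ∨ p1) ∧ (p1 ∨ p2))
    [∨I₁] p2 ⊢ ((p1 ∨ p2) ∨ p1)
      [∨I₂] p2 ⊢ (p1 ∨ p2)
        [Ax] p2 ⊢ p2
    [∨I₂] p2 ⊢ (p1 ∨ p2)
      [Ax] p2 ⊢ p2

Result: YES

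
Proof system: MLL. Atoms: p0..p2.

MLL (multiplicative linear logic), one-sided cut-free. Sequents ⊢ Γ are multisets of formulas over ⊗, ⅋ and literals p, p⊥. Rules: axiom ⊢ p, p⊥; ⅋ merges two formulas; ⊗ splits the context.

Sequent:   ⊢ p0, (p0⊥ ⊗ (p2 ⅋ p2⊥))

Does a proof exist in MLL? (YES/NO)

Derivation (root first):
[⊗]  ⊢ p0, (p0⊥ ⊗ (p2 ⅋ p2⊥))
  [Ax]  ⊢ p0, p0⊥
  [⅋]  ⊢ (p2 ⅋ p2⊥)
    [Ax]  ⊢ p2, p2⊥

Result: YES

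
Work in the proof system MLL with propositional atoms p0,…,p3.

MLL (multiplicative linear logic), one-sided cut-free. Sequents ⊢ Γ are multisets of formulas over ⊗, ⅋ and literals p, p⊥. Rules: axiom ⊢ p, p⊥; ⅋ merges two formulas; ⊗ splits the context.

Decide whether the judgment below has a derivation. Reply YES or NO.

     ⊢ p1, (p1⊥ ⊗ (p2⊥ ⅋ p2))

Derivation trace:
[⊗]  ⊢ p1, (p1⊥ ⊗ (p2⊥ ⅋ p2))
  [Ax]  ⊢ p1, p1⊥
  [⅋]  ⊢ (p2⊥ ⅋ p2)
    [Ax]  ⊢ p2, p2⊥

Result: YES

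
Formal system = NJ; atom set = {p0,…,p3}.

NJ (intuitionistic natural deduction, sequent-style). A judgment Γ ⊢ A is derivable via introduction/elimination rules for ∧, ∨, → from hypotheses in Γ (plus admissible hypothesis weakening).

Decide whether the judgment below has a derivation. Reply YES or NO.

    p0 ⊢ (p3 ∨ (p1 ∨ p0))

Derivation (root first):
[∨I₂] p0 ⊢ (p3 ∨ (p1 ∨ p0))
  [∨I₂] p0 ⊢ (p1 ∨ p0)
    [Ax] p0 ⊢ p0

Result: YES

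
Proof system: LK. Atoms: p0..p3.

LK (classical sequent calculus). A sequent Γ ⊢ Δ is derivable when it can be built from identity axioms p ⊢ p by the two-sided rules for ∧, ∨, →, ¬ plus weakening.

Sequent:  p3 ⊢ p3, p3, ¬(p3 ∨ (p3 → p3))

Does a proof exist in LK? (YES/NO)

Derivation (root first):
[¬R] p3 ⊢ p3, p3, ¬(p3 ∨ (p3 → p3))
  [WR] p3, (p3 ∨ (p3 → p3)) ⊢ p3, p3
    [∨L] p3, (p3 ∨ (p3 → p3)) ⊢ p3
      [Ax] p3 ⊢ p3
      [→L] p3, (p3 → p3) ⊢ p3
        [Ax] p3 ⊢ p3
        [Ax] p3 ⊢ p3

Result: YES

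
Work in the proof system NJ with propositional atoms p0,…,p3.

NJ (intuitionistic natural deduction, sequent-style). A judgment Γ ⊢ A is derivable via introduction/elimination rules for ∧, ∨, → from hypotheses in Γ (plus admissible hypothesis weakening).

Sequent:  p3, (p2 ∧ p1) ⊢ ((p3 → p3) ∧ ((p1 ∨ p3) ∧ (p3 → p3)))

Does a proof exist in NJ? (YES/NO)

Derivation (root first):
[Wk] p3, (p2 ∧ p1) ⊢ ((p3 → p3) ∧ ((p1 ∨ p3) ∧ (p3 → p3)))
  [∧I] p3 ⊢ ((p3 → p3) ∧ ((p1 ∨ p3) ∧ (p3 → p3)))
    [→I]  ⊢ (p3 → p3)
      [Ax] p3 ⊢ p3
    [∧I] p3 ⊢ ((p1 ∨ p3) ∧ (p3 → p3))
      [∨I₂] p3 ⊢ (p1 ∨ p3)
        [Ax] p3 ⊢ p3
      [→I]  ⊢ (p3 → p3)
        [Ax] p3 ⊢ p3

Result: YES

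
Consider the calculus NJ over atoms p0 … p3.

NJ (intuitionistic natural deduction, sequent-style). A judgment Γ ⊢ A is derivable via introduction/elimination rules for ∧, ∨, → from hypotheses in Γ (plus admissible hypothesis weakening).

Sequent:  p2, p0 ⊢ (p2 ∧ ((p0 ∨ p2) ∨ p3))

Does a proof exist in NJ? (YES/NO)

Derivation (root first):
[∧I] p2, p0 ⊢ (p2 ∧ ((p0 ∨ p2) ∨ p3))
  [Ax] p2 ⊢ p2
  [∨I₁] p0 ⊢ ((p0 ∨ p2) ∨ p3)
    [∨I₁] p0 ⊢ (p0 ∨ p2)
      [Ax] p0 ⊢ p0

Result: YES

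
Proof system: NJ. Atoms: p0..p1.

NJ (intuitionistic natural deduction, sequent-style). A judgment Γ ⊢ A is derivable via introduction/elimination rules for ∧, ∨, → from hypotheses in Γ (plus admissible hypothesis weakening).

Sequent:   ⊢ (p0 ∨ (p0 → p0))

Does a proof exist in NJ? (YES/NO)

Derivation trace:
[∨I₂]  ⊢ (p0 ∨ (p0 → p0))
  [→I]  ⊢ (p0 → p0)
    [Ax] p0 ⊢ p0

Result: YES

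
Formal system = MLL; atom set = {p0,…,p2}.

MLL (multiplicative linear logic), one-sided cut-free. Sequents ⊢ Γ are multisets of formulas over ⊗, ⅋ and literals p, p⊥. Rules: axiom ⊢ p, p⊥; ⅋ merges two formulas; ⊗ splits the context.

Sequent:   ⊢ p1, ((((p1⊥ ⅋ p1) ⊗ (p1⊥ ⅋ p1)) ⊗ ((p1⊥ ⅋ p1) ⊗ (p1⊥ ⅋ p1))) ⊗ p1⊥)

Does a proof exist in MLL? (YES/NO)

Derivation (root first):
[⊗]  ⊢ p1, ((((p1⊥ ⅋ p1) ⊗ (p1⊥ ⅋ p1)) ⊗ ((p1⊥ ⅋ p1) ⊗ (p1⊥ ⅋ p1))) ⊗ p1⊥)
  [⊗]  ⊢ (((p1⊥ ⅋ p1) ⊗ (p1⊥ ⅋ p1)) ⊗ ((p1⊥ ⅋ p1) ⊗ (p1⊥ ⅋ p1)))
    [⊗]  ⊢ ((p1⊥ ⅋ p1) ⊗ (p1⊥ ⅋ p1))
      [⅋]  ⊢ (p1⊥ ⅋ p1)
        [Ax]  ⊢ p1, p1⊥
      [⅋]  ⊢ (p1⊥ ⅋ p1)
        [Ax]  ⊢ p1, p1⊥
    [⊗]  ⊢ ((p1⊥ ⅋ p1) ⊗ (p1⊥ ⅋ p1))
      [⅋]  ⊢ (p1⊥ ⅋ p1)
        [Ax]  ⊢ p1, p1⊥
      [⅋]  ⊢ (p1⊥ ⅋ p1)
        [Ax]  ⊢ p1, p1⊥
  [Ax]  ⊢ p1, p1⊥

Result: YES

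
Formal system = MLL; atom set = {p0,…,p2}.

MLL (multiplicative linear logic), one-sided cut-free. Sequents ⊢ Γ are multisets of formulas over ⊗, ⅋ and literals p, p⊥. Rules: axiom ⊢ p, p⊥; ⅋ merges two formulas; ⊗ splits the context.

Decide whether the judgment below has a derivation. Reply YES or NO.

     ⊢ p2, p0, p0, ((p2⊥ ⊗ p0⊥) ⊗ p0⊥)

Derivation (root first):
[⊗]  ⊢ p2, p0, p0, ((p2⊥ ⊗ p0⊥) ⊗ p0⊥)
  [⊗]  ⊢ p2, p0, (p2⊥ ⊗ p0⊥)
    [Ax]  ⊢ p2, p2⊥
    [Ax]  ⊢ p0, p0⊥
  [Ax]  ⊢ p0, p0⊥

Result: YES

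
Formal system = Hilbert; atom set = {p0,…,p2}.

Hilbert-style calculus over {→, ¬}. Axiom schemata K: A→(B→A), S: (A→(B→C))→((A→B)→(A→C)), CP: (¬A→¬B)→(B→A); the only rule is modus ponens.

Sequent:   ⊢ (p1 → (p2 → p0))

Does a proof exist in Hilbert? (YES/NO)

Search for a countermodel by truth-table:
  v=000: Γ:[] Δ:[(p1 → (p2 → p0))=T] refutes=False
  v=001: Γ:[] Δ:[(p1 → (p2 → p0))=T] refutes=False
  v=010: Γ:[] Δ:[(p1 → (p2 → p0))=T] refutes=False
  v=011: Γ:[] Δ:[(p1 → (p2 → p0))=F] refutes=True  ← countermodel

Result: NO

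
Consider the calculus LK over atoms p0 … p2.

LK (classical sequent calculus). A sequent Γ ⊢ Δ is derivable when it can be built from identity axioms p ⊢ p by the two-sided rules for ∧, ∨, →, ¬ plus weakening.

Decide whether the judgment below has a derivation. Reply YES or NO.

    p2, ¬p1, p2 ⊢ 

Truth-table refutation:
  v=000: Γ:[p2=F, ¬p1=T, p2=F] Δ:[] refutes=False
  v=001: Γ:[p2=T, ¬p1=T, p2=T] Δ:[] refutes=True  ← countermodel

Result: NO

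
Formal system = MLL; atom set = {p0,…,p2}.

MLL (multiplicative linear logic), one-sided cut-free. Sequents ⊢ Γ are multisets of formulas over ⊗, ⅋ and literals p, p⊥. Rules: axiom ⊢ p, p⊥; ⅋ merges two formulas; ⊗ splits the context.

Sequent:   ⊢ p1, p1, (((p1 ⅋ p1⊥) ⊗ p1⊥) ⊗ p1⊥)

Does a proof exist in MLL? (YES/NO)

Proof tree:
[⊗]  ⊢ p1, p1, (((p1 ⅋ p1⊥) ⊗ p1⊥) ⊗ p1⊥)
  [⊗]  ⊢ p1, ((p1 ⅋ p1⊥) ⊗ p1⊥)
    [⅋]  ⊢ (p1 ⅋ p1⊥)
      [Ax]  ⊢ p1, p1⊥
    [Ax]  ⊢ p1, p1⊥
  [Ax]  ⊢ p1, p1⊥

Result: YES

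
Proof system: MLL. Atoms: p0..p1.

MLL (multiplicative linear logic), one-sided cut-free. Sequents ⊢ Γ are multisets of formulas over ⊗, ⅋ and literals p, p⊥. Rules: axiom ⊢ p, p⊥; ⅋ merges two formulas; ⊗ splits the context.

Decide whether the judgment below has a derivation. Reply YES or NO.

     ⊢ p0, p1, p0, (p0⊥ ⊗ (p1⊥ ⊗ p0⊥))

Proof tree:
[⊗]  ⊢ p0, p1, p0, (p0⊥ ⊗ (p1⊥ ⊗ p0⊥))
  [Ax]  ⊢ p0, p0⊥
  [⊗]  ⊢ p1, p0, (p1⊥ ⊗ p0⊥)
    [Ax]  ⊢ p1, p1⊥
    [Ax]  ⊢ p0, p0⊥

Result: YES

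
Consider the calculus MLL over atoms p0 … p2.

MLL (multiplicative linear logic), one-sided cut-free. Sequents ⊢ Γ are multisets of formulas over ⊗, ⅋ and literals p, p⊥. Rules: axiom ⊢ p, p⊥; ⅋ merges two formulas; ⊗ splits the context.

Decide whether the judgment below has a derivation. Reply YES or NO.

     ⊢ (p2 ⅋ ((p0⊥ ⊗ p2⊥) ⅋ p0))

Proof tree:
[⅋]  ⊢ (p2 ⅋ ((p0⊥ ⊗ p2⊥) ⅋ p0))
  [⅋]  ⊢ p2, ((p0⊥ ⊗ p2⊥) ⅋ p0)
    [⊗]  ⊢ p0, p2, (p0⊥ ⊗ p2⊥)
      [Ax]  ⊢ p0, p0⊥
      [Ax]  ⊢ p2, p2⊥

Result: YES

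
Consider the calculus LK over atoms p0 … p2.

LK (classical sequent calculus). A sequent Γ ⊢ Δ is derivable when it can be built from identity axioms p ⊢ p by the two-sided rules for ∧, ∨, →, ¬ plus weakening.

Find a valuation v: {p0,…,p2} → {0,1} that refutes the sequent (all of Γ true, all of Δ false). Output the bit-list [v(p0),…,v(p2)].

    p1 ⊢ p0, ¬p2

Truth-table refutation:
  v=000: Γ:[p1=F] Δ:[p0=F, ¬p2=T] refutes=False
  v=001: Γ:[p1=F] Δ:[p0=F, ¬p2=F] refutes=False
  v=010: Γ:[p1=T] Δ:[p0=F, ¬p2=T] refutes=False
  v=011: Γ:[p1=T] Δ:[p0=F, ¬p2=F] refutes=True  ← countermodel

Result: [0, 1, 1]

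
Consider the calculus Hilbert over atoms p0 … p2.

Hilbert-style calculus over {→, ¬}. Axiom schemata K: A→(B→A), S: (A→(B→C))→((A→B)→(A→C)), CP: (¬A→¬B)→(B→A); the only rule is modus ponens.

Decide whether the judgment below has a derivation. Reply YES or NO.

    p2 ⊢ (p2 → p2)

Derivation trace:
[MP] p2 ⊢ (p2 → p2)
  [K]  ⊢ (p2 → (p2 → p2))
  [MP] p2 ⊢ p2
    [MP] p2 ⊢ (p2 → p2)
      [K]  ⊢ (p2 → (p2 → p2))
      [Hyp] p2 ⊢ p2
    [Hyp] p2 ⊢ p2

Result: YES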